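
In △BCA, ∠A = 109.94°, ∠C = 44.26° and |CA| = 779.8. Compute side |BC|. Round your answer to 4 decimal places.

The third angle is ∠B = 180° − ∠C − ∠A = 25.80°.
Law of sines: |BC| = |CA|·sin A/sin B ≈ 1684.3.

1684.2804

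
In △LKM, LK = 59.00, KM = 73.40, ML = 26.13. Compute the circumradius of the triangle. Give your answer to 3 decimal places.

R ≈ 39.984

By the law of cosines, cos L = (ML² + LK² − KM²) / (2·ML·LK) ≈ -0.39690, so ∠L ≈ 113.38°.
Circumradius = KM/(2 sin L) ≈ 39.984.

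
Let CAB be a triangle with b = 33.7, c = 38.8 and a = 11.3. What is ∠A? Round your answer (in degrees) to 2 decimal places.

16.03

By the law of cosines, cos A = (b² + c² − a²) / (2·b·c) ≈ 0.96112, so ∠A ≈ 16.03°.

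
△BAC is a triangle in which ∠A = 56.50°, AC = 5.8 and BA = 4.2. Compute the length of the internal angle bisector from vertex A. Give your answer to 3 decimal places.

By the law of cosines, CB² = BA² + AC² − 2·BA·AC·cos A = 24.39, so CB ≈ 4.9386.
The bisector from A has length 2·BA·AC·cos(∠A/2)/(BA+AC) ≈ 4.2917.

4.292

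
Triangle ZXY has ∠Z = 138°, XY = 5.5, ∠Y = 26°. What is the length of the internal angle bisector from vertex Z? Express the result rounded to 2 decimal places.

The third angle is ∠X = 180° − ∠Y − ∠Z = 16.00°.
Law of sines: YZ = XY·sin X/sin Z ≈ 2.2656.
Law of sines: ZX = XY·sin Y/sin Z ≈ 3.6032.
The bisector from Z has length 2·YZ·ZX·cos(∠Z/2)/(YZ+ZX) ≈ 0.99698.

t_Z ≈ 1.00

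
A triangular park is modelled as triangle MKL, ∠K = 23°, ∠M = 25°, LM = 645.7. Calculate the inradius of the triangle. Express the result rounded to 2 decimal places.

r ≈ 130.29

The third angle is ∠L = 180° − ∠M − ∠K = 132.00°.
Law of sines: KL = LM·sin M/sin K ≈ 698.39.
Law of sines: MK = LM·sin L/sin K ≈ 1228.1.
Area = ½·LM·KL·sin L ≈ 1.6756e+05.
Semiperimeter s = (698.39+645.7+1228.1)/2 = 1286.1.
Inradius = area/s = 1.6756e+05/1286.1 ≈ 130.29.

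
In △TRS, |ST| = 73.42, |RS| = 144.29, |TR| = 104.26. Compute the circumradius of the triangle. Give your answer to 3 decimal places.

By the law of cosines, cos T = (|ST|² + |TR|² − |RS|²) / (2·|ST|·|TR|) ≈ -0.29779, so ∠T ≈ 107.32°.
Circumradius = |RS|/(2 sin T) ≈ 75.574.

75.574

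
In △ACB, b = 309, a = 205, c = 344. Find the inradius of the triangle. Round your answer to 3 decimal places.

r ≈ 72.979

Semiperimeter s = (205 + 344 + 309)/2 = 429.
Heron's formula: area = √(429·224·85·120) ≈ 31308.
Inradius = area/s = 31308/429 ≈ 72.979.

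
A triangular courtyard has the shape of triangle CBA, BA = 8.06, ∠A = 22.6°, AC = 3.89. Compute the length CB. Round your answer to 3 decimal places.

By the law of cosines, CB² = BA² + AC² − 2·BA·AC·cos A = 22.204, so CB ≈ 4.7121.

4.712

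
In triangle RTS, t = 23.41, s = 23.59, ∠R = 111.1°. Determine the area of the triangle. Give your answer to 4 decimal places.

area ≈ 257.6080

Area = ½·t·s·sin R ≈ 257.61.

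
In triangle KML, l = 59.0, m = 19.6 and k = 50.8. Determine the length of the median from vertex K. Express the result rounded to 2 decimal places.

Median from K: ½√(2·m² + 2·l² − k²) ≈ 35.881.

m_K ≈ 35.88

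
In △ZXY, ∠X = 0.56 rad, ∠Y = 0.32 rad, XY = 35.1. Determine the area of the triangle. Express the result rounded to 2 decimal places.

area ≈ 133.55

The third angle is ∠Z = π − ∠X − ∠Y = 2.262 rad.
Law of sines: YZ = XY·sin X/sin Z ≈ 24.191.
Law of sines: ZX = XY·sin Y/sin Z ≈ 14.326.
Area = ½·XY·YZ·sin Y ≈ 133.55.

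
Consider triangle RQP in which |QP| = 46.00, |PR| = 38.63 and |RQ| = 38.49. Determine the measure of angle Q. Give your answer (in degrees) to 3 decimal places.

∠Q ≈ 53.522°

By the law of cosines, cos Q = (|RQ|² + |QP|² − |PR|²) / (2·|RQ|·|QP|) ≈ 0.59451, so ∠Q ≈ 53.52°.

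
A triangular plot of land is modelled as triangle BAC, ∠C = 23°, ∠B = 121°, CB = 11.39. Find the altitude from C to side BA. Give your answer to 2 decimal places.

9.76

The third angle is ∠A = 180° − ∠C − ∠B = 36.00°.
Law of sines: AC = CB·sin B/sin A ≈ 16.61.
Law of sines: BA = CB·sin C/sin A ≈ 7.5715.
Area = ½·CB·AC·sin C ≈ 36.961.
The altitude from C has length 2·area/BA ≈ 9.7631.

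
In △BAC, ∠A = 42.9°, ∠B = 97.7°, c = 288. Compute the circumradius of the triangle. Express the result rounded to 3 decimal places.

R ≈ 226.868

The third angle is ∠C = 180° − ∠B − ∠A = 39.40°.
Law of sines: b = c·sin B/sin C ≈ 449.64.
Law of sines: a = c·sin A/sin C ≈ 308.87.
Circumradius = c/(2 sin C) ≈ 226.87.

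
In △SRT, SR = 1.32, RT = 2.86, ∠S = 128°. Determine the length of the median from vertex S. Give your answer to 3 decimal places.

Law of sines: sin T = SR·sin S/RT ≈ 0.36370.
Since RT ≥ SR, only the acute value applies: ∠T ≈ 21.33°.
Then ∠R = 180° − ∠S − ∠T ≈ 30.67°.
Law of sines gives TS = RT·sin R/sin S ≈ 1.8515.
Median from S: ½√(2·TS² + 2·SR² − RT²) ≈ 0.73503.

0.735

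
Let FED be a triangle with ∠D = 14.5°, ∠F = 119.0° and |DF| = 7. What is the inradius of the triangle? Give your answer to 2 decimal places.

The third angle is ∠E = 180° − ∠D − ∠F = 46.50°.
Law of sines: |ED| = |DF|·sin F/sin E ≈ 8.4402.
Law of sines: |FE| = |DF|·sin D/sin E ≈ 2.4162.
Area = ½·|DF|·|ED|·sin D ≈ 7.3964.
Semiperimeter s = (8.4402+7+2.4162)/2 = 8.9282.
Inradius = area/s = 7.3964/8.9282 ≈ 0.82843.

0.83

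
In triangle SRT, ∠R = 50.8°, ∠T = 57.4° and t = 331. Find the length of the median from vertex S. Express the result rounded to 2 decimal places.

The third angle is ∠S = 180° − ∠R − ∠T = 71.80°.
Law of sines: s = t·sin S/sin T ≈ 373.24.
Law of sines: r = t·sin R/sin T ≈ 304.48.
Median from S: ½√(2·r² + 2·t² − s²) ≈ 257.5.

257.50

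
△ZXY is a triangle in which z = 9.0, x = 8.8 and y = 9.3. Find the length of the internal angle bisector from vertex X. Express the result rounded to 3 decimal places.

By the law of cosines, cos X = (y² + z² − x²) / (2·y·z) ≈ 0.53793, so ∠X ≈ 57.46°.
The bisector from X has length 2·y·z·cos(∠X/2)/(y+z) ≈ 8.0215.

t_X ≈ 8.022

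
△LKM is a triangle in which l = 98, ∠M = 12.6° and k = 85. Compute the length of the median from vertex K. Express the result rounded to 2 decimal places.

m_K ≈ 57.28

By the law of cosines, m² = l² + k² − 2·l·k·cos M = 570.23, so m ≈ 23.879.
Median from K: ½√(2·m² + 2·l² − k²) ≈ 57.279.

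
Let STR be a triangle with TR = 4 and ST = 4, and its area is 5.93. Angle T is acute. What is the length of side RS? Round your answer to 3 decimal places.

3.244

From area = ½·ST·TR·sin T, we get sin T = 2·area/(ST·TR) ≈ 0.74125.
Taking the acute solution, ∠T ≈ 47.84°.
Law of cosines then gives RS ≈ 3.2436.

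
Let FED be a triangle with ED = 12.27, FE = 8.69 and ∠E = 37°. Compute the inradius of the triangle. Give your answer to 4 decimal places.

By the law of cosines, DF² = FE² + ED² − 2·FE·ED·cos E = 55.758, so DF ≈ 7.4671.
Area = ½·FE·ED·sin E ≈ 32.085.
Semiperimeter s = (12.27+7.4671+8.69)/2 = 14.214.
Inradius = area/s = 32.085/14.214 ≈ 2.2573.

2.2573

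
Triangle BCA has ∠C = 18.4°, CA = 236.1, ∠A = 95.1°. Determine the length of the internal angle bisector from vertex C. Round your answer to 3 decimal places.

The third angle is ∠B = 180° − ∠C − ∠A = 66.50°.
Law of sines: AB = CA·sin C/sin B ≈ 81.265.
Law of sines: BC = CA·sin A/sin B ≈ 256.43.
The bisector from C has length 2·BC·CA·cos(∠C/2)/(BC+CA) ≈ 242.68.

t_C ≈ 242.685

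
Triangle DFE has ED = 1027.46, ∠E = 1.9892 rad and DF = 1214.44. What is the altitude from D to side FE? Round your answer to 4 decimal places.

h_D ≈ 938.8300

Law of sines: sin F = ED·sin E/DF ≈ 0.77306.
Since DF ≥ ED, only the acute value applies: ∠F ≈ 0.8836 rad.
Then ∠D = π − ∠E − ∠F ≈ 0.2687 rad.
Law of sines gives FE = DF·sin D/sin E ≈ 352.91.
Area = ½·DF·ED·sin D ≈ 1.6566e+05.
The altitude from D has length 2·area/FE ≈ 938.83.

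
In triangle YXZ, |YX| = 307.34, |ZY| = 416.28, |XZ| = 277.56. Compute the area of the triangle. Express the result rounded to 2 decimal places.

area ≈ 42650.29

Semiperimeter s = (277.56 + 416.28 + 307.34)/2 = 500.59.
Heron's formula: area = √(500.59·223.03·84.31·193.25) ≈ 42650.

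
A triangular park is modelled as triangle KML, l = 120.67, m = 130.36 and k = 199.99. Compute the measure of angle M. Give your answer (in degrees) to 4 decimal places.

By the law of cosines, cos M = (l² + k² − m²) / (2·l·k) ≈ 0.77827, so ∠M ≈ 38.90°.

38.8978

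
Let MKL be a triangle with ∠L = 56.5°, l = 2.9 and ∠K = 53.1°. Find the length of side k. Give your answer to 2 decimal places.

The third angle is ∠M = 180° − ∠K − ∠L = 70.40°.
Law of sines: k = l·sin K/sin L ≈ 2.7811.

2.78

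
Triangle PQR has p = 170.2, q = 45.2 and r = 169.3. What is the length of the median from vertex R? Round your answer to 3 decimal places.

Median from R: ½√(2·p² + 2·q² − r²) ≈ 91.323.

m_R ≈ 91.323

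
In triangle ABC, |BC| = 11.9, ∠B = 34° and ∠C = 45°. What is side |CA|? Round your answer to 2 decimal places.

The third angle is ∠A = 180° − ∠B − ∠C = 101.00°.
Law of sines: |CA| = |BC|·sin B/sin A ≈ 6.7789.

6.78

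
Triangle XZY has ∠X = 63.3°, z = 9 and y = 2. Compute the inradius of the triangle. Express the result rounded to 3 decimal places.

By the law of cosines, x² = z² + y² − 2·z·y·cos X = 68.825, so x ≈ 8.2961.
Area = ½·z·y·sin X ≈ 8.0403.
Semiperimeter s = (8.2961+9+2)/2 = 9.648.
Inradius = area/s = 8.0403/9.648 ≈ 0.83337.

0.833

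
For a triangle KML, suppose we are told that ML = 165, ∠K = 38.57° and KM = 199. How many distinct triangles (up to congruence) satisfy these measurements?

2

KM·sin K = 199·sin(38.57°) ≈ 124.1.
Since KM sin K < ML < KM (124.1 < 165 < 199), two triangles exist.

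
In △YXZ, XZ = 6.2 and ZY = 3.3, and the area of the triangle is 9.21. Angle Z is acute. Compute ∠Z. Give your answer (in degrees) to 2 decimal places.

From area = ½·XZ·ZY·sin Z, we get sin Z = 2·area/(XZ·ZY) ≈ 0.90029.
Taking the acute solution, ∠Z ≈ 64.20°.

∠Z ≈ 64.20°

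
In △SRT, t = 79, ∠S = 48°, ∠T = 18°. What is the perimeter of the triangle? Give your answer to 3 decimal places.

The third angle is ∠R = 180° − ∠T − ∠S = 114.00°.
Law of sines: s = t·sin S/sin T ≈ 189.98.
Law of sines: r = t·sin R/sin T ≈ 233.55.
Semiperimeter p = (189.98+233.55+79)/2 = 251.27.
Perimeter = 189.98 + 233.55 + 79 = 502.53.

perimeter ≈ 502.532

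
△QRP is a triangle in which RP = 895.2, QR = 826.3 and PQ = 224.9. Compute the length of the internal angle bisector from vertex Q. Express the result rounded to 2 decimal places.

By the law of cosines, cos Q = (PQ² + QR² − RP²) / (2·PQ·QR) ≈ -0.18304, so ∠Q ≈ 100.55°.
The bisector from Q has length 2·PQ·QR·cos(∠Q/2)/(PQ+QR) ≈ 225.97.

t_Q ≈ 225.97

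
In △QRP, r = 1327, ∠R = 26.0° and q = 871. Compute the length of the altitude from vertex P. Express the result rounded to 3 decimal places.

Law of sines: sin Q = q·sin R/r ≈ 0.28773.
Since r ≥ q, only the acute value applies: ∠Q ≈ 16.72°.
Then ∠P = 180° − ∠R − ∠Q ≈ 137.28°.
Law of sines gives p = r·sin P/sin R ≈ 2053.7.
Area = ½·r·q·sin P ≈ 3.9208e+05.
The altitude from P has length 2·area/p ≈ 381.82.

h_P ≈ 381.821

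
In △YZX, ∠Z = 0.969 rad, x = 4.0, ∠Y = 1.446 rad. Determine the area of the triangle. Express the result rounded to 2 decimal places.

9.85

The third angle is ∠X = π − ∠Y − ∠Z = 0.727 rad.
Law of sines: y = x·sin Y/sin X ≈ 5.9743.
Law of sines: z = x·sin Z/sin X ≈ 4.9633.
Area = ½·x·y·sin Z ≈ 9.8495.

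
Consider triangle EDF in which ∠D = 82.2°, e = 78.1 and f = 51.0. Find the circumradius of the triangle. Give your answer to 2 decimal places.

R ≈ 44.05

By the law of cosines, d² = f² + e² − 2·f·e·cos D = 7619.5, so d ≈ 87.29.
Area = ½·f·e·sin D ≈ 1973.1.
Circumradius = d/(2 sin D) ≈ 44.052.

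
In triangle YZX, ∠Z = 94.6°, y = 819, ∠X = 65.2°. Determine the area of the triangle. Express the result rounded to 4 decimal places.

878864.1015

The third angle is ∠Y = 180° − ∠Z − ∠X = 20.20°.
Law of sines: z = y·sin Z/sin Y ≈ 2364.2.
Law of sines: x = y·sin X/sin Y ≈ 2153.1.
Area = ½·y·z·sin X ≈ 8.7886e+05.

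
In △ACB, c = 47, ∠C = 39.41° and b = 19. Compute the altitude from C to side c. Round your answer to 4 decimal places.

Law of sines: sin B = b·sin C/c ≈ 0.25665.
Since c ≥ b, only the acute value applies: ∠B ≈ 14.87°.
Then ∠A = 180° − ∠C − ∠B ≈ 125.72°.
Law of sines gives a = c·sin A/sin C ≈ 60.106.
Area = ½·c·b·sin A ≈ 362.51.
The altitude from C has length 2·area/c ≈ 15.426.

15.4260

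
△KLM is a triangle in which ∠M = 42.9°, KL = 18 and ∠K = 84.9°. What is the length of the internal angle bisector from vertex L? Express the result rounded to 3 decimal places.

The third angle is ∠L = 180° − ∠M − ∠K = 52.20°.
Law of sines: LM = KL·sin K/sin M ≈ 26.338.
Law of sines: MK = KL·sin L/sin M ≈ 20.894.
The bisector from L has length 2·KL·LM·cos(∠L/2)/(KL+LM) ≈ 19.204.

19.204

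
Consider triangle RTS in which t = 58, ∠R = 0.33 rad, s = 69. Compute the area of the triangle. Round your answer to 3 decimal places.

648.410

Area = ½·t·s·sin R ≈ 648.41.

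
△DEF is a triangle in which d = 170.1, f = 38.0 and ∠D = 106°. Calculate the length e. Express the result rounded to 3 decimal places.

155.657

Law of sines: sin F = f·sin D/d ≈ 0.21474.
Since d ≥ f, only the acute value applies: ∠F ≈ 12.40°.
Then ∠E = 180° − ∠D − ∠F ≈ 61.60°.
Law of sines gives e = d·sin E/sin D ≈ 155.66.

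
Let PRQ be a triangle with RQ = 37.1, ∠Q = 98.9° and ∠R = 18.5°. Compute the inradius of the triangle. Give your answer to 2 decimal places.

5.30

The third angle is ∠P = 180° − ∠R − ∠Q = 62.60°.
Law of sines: QP = RQ·sin R/sin P ≈ 13.26.
Law of sines: PR = RQ·sin Q/sin P ≈ 41.285.
Area = ½·RQ·QP·sin Q ≈ 243.
Semiperimeter s = (37.1+13.26+41.285)/2 = 45.822.
Inradius = area/s = 243/45.822 ≈ 5.3032.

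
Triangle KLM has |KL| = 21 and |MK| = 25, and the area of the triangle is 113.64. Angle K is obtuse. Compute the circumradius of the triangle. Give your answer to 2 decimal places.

R ≈ 51.81

From area = ½·|MK|·|KL|·sin K, we get sin K = 2·area/(|MK|·|KL|) ≈ 0.43291.
Taking the obtuse solution, ∠K ≈ 154.35°.
Law of cosines then gives |LM| ≈ 44.861.
Circumradius = |LM|/(2 sin K) ≈ 51.813.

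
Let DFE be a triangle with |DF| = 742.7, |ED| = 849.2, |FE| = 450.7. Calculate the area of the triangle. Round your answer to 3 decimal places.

area ≈ 167156.605

Semiperimeter s = (450.7 + 849.2 + 742.7)/2 = 1021.3.
Heron's formula: area = √(1021.3·570.6·172.1·278.6) ≈ 1.6716e+05.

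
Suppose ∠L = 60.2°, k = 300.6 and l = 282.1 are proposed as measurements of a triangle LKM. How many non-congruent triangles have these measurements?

2

k·sin L = 300.6·sin(60.2°) ≈ 260.9.
Since k sin L < l < k (260.9 < 282.1 < 300.6), two triangles exist.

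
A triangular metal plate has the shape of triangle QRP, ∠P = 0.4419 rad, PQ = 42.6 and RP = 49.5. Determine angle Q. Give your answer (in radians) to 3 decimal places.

By the law of cosines, QR² = RP² + PQ² − 2·RP·PQ·cos P = 452.73, so QR ≈ 21.277.
Law of cosines again: cos Q = (PQ² + QR² − RP²)/(2·PQ·QR) ≈ -0.10081, so ∠Q ≈ 1.6718 rad.

∠Q ≈ 1.672 rad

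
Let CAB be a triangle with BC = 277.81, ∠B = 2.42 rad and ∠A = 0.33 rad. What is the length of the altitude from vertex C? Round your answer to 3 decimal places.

h_C ≈ 183.516

The third angle is ∠C = π − ∠A − ∠B = 0.392 rad.
Law of sines: AB = BC·sin C/sin A ≈ 327.21.
Law of sines: CA = BC·sin B/sin A ≈ 566.33.
Area = ½·BC·AB·sin B ≈ 30024.
The altitude from C has length 2·area/AB ≈ 183.52.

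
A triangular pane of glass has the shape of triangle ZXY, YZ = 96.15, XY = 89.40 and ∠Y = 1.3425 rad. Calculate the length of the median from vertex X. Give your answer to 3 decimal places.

91.423

By the law of cosines, ZX² = XY² + YZ² − 2·XY·YZ·cos Y = 13346, so ZX ≈ 115.53.
Median from X: ½√(2·ZX² + 2·XY² − YZ²) ≈ 91.423.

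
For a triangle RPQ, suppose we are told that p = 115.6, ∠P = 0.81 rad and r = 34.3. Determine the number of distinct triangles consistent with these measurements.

1

r·sin P = 34.3·sin(0.81 rad) ≈ 24.84.
Since p ≥ r, exactly one triangle exists.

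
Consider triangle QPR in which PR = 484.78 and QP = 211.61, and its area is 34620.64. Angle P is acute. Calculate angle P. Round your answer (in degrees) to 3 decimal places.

From area = ½·QP·PR·sin P, we get sin P = 2·area/(QP·PR) ≈ 0.67497.
Taking the acute solution, ∠P ≈ 42.45°.

42.452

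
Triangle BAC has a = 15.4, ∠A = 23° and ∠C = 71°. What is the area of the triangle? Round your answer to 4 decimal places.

The third angle is ∠B = 180° − ∠A − ∠C = 86.00°.
Law of sines: b = a·sin B/sin A ≈ 39.317.
Law of sines: c = a·sin C/sin A ≈ 37.266.
Area = ½·a·b·sin C ≈ 286.25.

area ≈ 286.2492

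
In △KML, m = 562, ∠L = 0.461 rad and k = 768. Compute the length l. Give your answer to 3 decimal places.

364.075

By the law of cosines, l² = k² + m² − 2·k·m·cos L = 1.3255e+05, so l ≈ 364.07.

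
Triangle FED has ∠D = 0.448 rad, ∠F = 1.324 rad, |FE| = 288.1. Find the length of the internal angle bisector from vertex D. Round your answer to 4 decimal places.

632.1071

The third angle is ∠E = π − ∠D − ∠F = 1.370 rad.
Law of sines: |ED| = |FE|·sin F/sin D ≈ 644.95.
Law of sines: |DF| = |FE|·sin E/sin D ≈ 651.69.
The bisector from D has length 2·|ED|·|DF|·cos(∠D/2)/(|ED|+|DF|) ≈ 632.11.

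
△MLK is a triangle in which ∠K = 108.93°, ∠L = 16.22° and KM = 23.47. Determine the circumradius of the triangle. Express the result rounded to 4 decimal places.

The third angle is ∠M = 180° − ∠L − ∠K = 54.85°.
Law of sines: LK = KM·sin M/sin L ≈ 68.702.
Law of sines: ML = KM·sin K/sin L ≈ 79.479.
Circumradius = KM/(2 sin L) ≈ 42.012.

R ≈ 42.0118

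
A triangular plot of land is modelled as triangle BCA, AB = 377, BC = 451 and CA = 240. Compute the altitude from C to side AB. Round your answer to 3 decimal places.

239.951

Semiperimeter s = (240 + 377 + 451)/2 = 534.
Heron's formula: area = √(534·294·157·83) ≈ 45231.
The altitude from C has length 2·area/AB ≈ 239.95.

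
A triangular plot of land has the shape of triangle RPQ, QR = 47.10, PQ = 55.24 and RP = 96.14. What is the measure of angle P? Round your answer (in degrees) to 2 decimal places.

By the law of cosines, cos P = (RP² + PQ² − QR²) / (2·RP·PQ) ≈ 0.94863, so ∠P ≈ 18.44°.

18.44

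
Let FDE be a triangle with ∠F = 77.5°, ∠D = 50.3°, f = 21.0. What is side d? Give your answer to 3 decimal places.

The third angle is ∠E = 180° − ∠F − ∠D = 52.20°.
Law of sines: d = f·sin D/sin F ≈ 16.55.

16.550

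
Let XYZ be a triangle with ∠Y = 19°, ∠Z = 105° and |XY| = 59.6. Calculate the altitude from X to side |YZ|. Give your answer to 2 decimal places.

h_X ≈ 19.40

The third angle is ∠X = 180° − ∠Y − ∠Z = 56.00°.
Law of sines: |YZ| = |XY|·sin X/sin Z ≈ 51.154.
Law of sines: |ZX| = |XY|·sin Y/sin Z ≈ 20.088.
Area = ½·|XY|·|YZ|·sin Y ≈ 496.29.
The altitude from X has length 2·area/|YZ| ≈ 19.404.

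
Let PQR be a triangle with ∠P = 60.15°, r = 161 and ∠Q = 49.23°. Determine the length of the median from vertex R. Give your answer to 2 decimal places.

The third angle is ∠R = 180° − ∠P − ∠Q = 70.62°.
Law of sines: p = r·sin P/sin R ≈ 148.03.
Law of sines: q = r·sin Q/sin R ≈ 129.26.
Median from R: ½√(2·p² + 2·q² − r²) ≈ 113.27.

113.27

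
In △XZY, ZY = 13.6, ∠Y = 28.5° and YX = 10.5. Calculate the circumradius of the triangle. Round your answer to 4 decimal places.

By the law of cosines, XZ² = ZY² + YX² − 2·ZY·YX·cos Y = 44.22, so XZ ≈ 6.6498.
Area = ½·ZY·YX·sin Y ≈ 34.069.
Circumradius = XZ/(2 sin Y) ≈ 6.9681.

6.9681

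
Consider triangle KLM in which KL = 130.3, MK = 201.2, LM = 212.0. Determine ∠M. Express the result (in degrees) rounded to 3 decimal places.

By the law of cosines, cos M = (LM² + MK² − KL²) / (2·LM·MK) ≈ 0.80235, so ∠M ≈ 36.65°.

36.645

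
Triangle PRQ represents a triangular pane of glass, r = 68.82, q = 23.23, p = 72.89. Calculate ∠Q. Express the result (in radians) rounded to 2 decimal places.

∠Q ≈ 0.32 rad

By the law of cosines, cos Q = (p² + r² − q²) / (2·p·r) ≈ 0.94786, so ∠Q ≈ 0.324 rad.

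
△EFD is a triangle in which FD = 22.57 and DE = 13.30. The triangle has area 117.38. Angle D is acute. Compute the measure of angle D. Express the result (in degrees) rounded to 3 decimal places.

∠D ≈ 51.450°

From area = ½·FD·DE·sin D, we get sin D = 2·area/(FD·DE) ≈ 0.78206.
Taking the acute solution, ∠D ≈ 51.45°.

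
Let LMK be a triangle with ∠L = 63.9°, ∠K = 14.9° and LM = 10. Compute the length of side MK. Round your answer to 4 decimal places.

The third angle is ∠M = 180° − ∠K − ∠L = 101.20°.
Law of sines: MK = LM·sin L/sin K ≈ 34.925.

34.9247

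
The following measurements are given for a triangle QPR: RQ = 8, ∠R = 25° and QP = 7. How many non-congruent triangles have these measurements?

2

RQ·sin R = 8·sin(25°) ≈ 3.381.
Since RQ sin R < QP < RQ (3.381 < 7 < 8), two triangles exist.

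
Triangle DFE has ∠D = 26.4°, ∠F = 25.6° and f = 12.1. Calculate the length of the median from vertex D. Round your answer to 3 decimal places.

The third angle is ∠E = 180° − ∠D − ∠F = 128.00°.
Law of sines: d = f·sin D/sin F ≈ 12.451.
Law of sines: e = f·sin E/sin F ≈ 22.067.
Median from D: ½√(2·f² + 2·e² − d²) ≈ 16.671.

16.671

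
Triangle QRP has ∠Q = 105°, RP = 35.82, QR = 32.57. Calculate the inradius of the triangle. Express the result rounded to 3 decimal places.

Law of sines: sin P = QR·sin Q/RP ≈ 0.87829.
Since RP ≥ QR, only the acute value applies: ∠P ≈ 61.44°.
Then ∠R = 180° − ∠Q − ∠P ≈ 13.56°.
Law of sines gives PQ = RP·sin R/sin Q ≈ 8.6971.
Area = ½·RP·QR·sin R ≈ 136.81.
Semiperimeter s = (35.82+8.6971+32.57)/2 = 38.544.
Inradius = area/s = 136.81/38.544 ≈ 3.5494.

r ≈ 3.549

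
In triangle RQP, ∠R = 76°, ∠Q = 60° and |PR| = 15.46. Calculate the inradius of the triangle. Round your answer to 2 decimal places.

The third angle is ∠P = 180° − ∠R − ∠Q = 44.00°.
Law of sines: |QP| = |PR|·sin R/sin Q ≈ 17.321.
Law of sines: |RQ| = |PR|·sin P/sin Q ≈ 12.401.
Area = ½·|PR|·|QP|·sin P ≈ 93.011.
Semiperimeter s = (17.321+15.46+12.401)/2 = 22.591.
Inradius = area/s = 93.011/22.591 ≈ 4.1171.

4.12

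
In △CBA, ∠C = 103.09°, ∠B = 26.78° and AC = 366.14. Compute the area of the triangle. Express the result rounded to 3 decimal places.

The third angle is ∠A = 180° − ∠C − ∠B = 50.13°.
Law of sines: BA = AC·sin C/sin B ≈ 791.51.
Law of sines: CB = AC·sin A/sin B ≈ 623.69.
Area = ½·AC·BA·sin A ≈ 1.1121e+05.

111211.774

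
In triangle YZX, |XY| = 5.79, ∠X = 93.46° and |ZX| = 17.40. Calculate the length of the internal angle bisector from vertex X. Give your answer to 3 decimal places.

By the law of cosines, |YZ|² = |ZX|² + |XY|² − 2·|ZX|·|XY|·cos X = 348.44, so |YZ| ≈ 18.667.
The bisector from X has length 2·|ZX|·|XY|·cos(∠X/2)/(|ZX|+|XY|) ≈ 5.9556.

t_X ≈ 5.956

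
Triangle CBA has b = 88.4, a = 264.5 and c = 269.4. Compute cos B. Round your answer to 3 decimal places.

cos B ≈ 0.945

By the law of cosines, cos B = (a² + c² − b²) / (2·a·c) ≈ 0.94533, so ∠B ≈ 19.03°.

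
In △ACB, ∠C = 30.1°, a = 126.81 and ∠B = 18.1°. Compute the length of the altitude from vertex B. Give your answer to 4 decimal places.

h_B ≈ 63.5966

The third angle is ∠A = 180° − ∠C − ∠B = 131.80°.
Law of sines: c = a·sin C/sin A ≈ 85.31.
Law of sines: b = a·sin B/sin A ≈ 52.848.
Area = ½·a·c·sin B ≈ 1680.5.
The altitude from B has length 2·area/b ≈ 63.597.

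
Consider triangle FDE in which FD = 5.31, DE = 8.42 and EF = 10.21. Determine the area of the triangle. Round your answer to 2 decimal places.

area ≈ 22.32

Semiperimeter s = (8.42 + 10.21 + 5.31)/2 = 11.97.
Heron's formula: area = √(11.97·3.55·1.76·6.66) ≈ 22.318.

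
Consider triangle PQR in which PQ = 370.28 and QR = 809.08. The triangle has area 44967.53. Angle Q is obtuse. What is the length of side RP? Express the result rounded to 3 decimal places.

1167.585

From area = ½·PQ·QR·sin Q, we get sin Q = 2·area/(PQ·QR) ≈ 0.30020.
Taking the obtuse solution, ∠Q ≈ 162.53°.
Law of cosines then gives RP ≈ 1167.6.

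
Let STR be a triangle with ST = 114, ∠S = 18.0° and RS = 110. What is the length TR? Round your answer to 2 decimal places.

By the law of cosines, TR² = RS² + ST² − 2·RS·ST·cos S = 1243.5, so TR ≈ 35.263.

35.26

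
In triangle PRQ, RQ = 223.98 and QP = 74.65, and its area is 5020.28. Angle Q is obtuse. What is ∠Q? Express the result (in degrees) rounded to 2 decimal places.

From area = ½·RQ·QP·sin Q, we get sin Q = 2·area/(RQ·QP) ≈ 0.60051.
Taking the obtuse solution, ∠Q ≈ 143.09°.

143.09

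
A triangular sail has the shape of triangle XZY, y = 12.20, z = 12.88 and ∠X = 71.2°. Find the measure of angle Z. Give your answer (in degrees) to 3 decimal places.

By the law of cosines, x² = z² + y² − 2·z·y·cos X = 213.46, so x ≈ 14.61.
Law of cosines again: cos Z = (y² + x² − z²)/(2·y·x) ≈ 0.55093, so ∠Z ≈ 56.57°.

∠Z ≈ 56.569°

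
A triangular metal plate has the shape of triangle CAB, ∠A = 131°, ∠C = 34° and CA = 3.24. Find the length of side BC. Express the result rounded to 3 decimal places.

The third angle is ∠B = 180° − ∠C − ∠A = 15.00°.
Law of sines: BC = CA·sin A/sin B ≈ 9.4478.

9.448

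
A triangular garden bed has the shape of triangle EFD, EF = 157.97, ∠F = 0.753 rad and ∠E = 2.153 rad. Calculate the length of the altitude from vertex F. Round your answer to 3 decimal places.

h_F ≈ 131.945

The third angle is ∠D = π − ∠E − ∠F = 0.236 rad.
Law of sines: FD = EF·sin E/sin D ≈ 565.27.
Law of sines: DE = EF·sin F/sin D ≈ 462.79.
Area = ½·EF·FD·sin F ≈ 30532.
The altitude from F has length 2·area/DE ≈ 131.94.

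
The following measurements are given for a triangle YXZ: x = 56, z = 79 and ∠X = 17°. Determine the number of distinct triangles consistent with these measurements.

2

z·sin X = 79·sin(17°) ≈ 23.1.
Since z sin X < x < z (23.1 < 56 < 79), two triangles exist.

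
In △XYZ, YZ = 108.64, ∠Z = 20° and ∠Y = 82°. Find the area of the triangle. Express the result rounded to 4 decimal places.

2043.3821

The third angle is ∠X = 180° − ∠Y − ∠Z = 78.00°.
Law of sines: ZX = YZ·sin Y/sin X ≈ 109.99.
Law of sines: XY = YZ·sin Z/sin X ≈ 37.987.
Area = ½·YZ·ZX·sin Z ≈ 2043.4.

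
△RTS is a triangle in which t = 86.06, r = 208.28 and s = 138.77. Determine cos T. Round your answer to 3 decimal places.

cos T ≈ 0.955

By the law of cosines, cos T = (s² + r² − t²) / (2·s·r) ≈ 0.95546, so ∠T ≈ 17.16°.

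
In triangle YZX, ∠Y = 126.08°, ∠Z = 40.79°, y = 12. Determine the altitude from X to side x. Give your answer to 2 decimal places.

h_X ≈ 7.84

The third angle is ∠X = 180° − ∠Y − ∠Z = 13.13°.
Law of sines: z = y·sin Z/sin Y ≈ 9.7.
Law of sines: x = y·sin X/sin Y ≈ 3.3729.
Area = ½·y·z·sin X ≈ 13.221.
The altitude from X has length 2·area/x ≈ 7.8395.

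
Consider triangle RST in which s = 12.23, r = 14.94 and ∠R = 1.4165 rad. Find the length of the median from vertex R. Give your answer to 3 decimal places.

m_R ≈ 8.709

Law of sines: sin S = s·sin R/r ≈ 0.80888.
Since r ≥ s, only the acute value applies: ∠S ≈ 0.9422 rad.
Then ∠T = π − ∠R − ∠S ≈ 0.7828 rad.
Law of sines gives t = r·sin T/sin R ≈ 10.664.
Median from R: ½√(2·s² + 2·t² − r²) ≈ 8.7089.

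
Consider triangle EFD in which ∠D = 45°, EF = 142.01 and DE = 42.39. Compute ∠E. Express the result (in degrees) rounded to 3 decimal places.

Law of sines: sin F = DE·sin D/EF ≈ 0.21107.
Since EF ≥ DE, only the acute value applies: ∠F ≈ 12.19°.
Then ∠E = 180° − ∠D − ∠F ≈ 122.81°.

∠E ≈ 122.815°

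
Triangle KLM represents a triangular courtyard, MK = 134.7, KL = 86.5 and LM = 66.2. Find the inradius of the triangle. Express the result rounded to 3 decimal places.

16.663

Semiperimeter s = (66.2 + 134.7 + 86.5)/2 = 143.7.
Heron's formula: area = √(143.7·77.5·9·57.2) ≈ 2394.4.
Inradius = area/s = 2394.4/143.7 ≈ 16.663.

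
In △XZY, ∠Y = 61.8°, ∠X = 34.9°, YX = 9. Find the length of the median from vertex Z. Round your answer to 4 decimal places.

5.0081

The third angle is ∠Z = 180° − ∠Y − ∠X = 83.30°.
Law of sines: ZY = YX·sin X/sin Z ≈ 5.1847.
Law of sines: XZ = YX·sin Y/sin Z ≈ 7.9863.
Median from Z: ½√(2·XZ² + 2·ZY² − YX²) ≈ 5.0081.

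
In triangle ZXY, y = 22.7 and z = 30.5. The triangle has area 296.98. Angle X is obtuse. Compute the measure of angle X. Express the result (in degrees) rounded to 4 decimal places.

120.9195

From area = ½·y·z·sin X, we get sin X = 2·area/(y·z) ≈ 0.85789.
Taking the obtuse solution, ∠X ≈ 120.92°.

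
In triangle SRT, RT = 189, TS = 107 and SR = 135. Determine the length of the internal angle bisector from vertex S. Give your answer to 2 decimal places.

t_S ≈ 75.06

By the law of cosines, cos S = (TS² + SR² − RT²) / (2·TS·SR) ≈ -0.20931, so ∠S ≈ 1.782 rad.
The bisector from S has length 2·TS·SR·cos(∠S/2)/(TS+SR) ≈ 75.062.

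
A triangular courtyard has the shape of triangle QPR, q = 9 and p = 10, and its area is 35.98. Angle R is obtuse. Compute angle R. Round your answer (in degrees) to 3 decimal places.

From area = ½·q·p·sin R, we get sin R = 2·area/(q·p) ≈ 0.79956.
Taking the obtuse solution, ∠R ≈ 126.91°.

∠R ≈ 126.912°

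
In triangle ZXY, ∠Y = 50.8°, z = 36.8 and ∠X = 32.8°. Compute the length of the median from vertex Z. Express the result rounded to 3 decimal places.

The third angle is ∠Z = 180° − ∠X − ∠Y = 96.40°.
Law of sines: x = z·sin X/sin Z ≈ 20.06.
Law of sines: y = z·sin Y/sin Z ≈ 28.697.
Median from Z: ½√(2·x² + 2·y² − z²) ≈ 16.565.

16.565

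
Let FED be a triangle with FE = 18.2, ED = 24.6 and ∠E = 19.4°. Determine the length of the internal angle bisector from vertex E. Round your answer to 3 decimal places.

t_E ≈ 20.622

By the law of cosines, DF² = FE² + ED² − 2·FE·ED·cos E = 91.801, so DF ≈ 9.5813.
The bisector from E has length 2·FE·ED·cos(∠E/2)/(FE+ED) ≈ 20.622.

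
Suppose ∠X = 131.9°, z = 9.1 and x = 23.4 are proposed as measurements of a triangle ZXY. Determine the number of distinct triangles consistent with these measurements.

1

z·sin X = 9.1·sin(131.9°) ≈ 6.773.
Since ∠X is not acute, a triangle exists only if x > z; here x > z, so there is exactly one triangle.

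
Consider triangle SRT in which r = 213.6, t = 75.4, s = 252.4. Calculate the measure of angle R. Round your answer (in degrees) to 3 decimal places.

∠R ≈ 51.362°

By the law of cosines, cos R = (t² + s² − r²) / (2·t·s) ≈ 0.62440, so ∠R ≈ 51.36°.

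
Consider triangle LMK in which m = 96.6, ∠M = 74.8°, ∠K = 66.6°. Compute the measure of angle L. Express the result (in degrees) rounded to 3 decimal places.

∠L ≈ 38.600°

The third angle is ∠L = 180° − ∠M − ∠K = 38.60°.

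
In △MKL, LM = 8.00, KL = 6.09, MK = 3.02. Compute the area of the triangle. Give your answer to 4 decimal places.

Semiperimeter s = (6.09 + 8 + 3.02)/2 = 8.555.
Heron's formula: area = √(8.555·2.465·0.555·5.535) ≈ 8.0487.

area ≈ 8.0487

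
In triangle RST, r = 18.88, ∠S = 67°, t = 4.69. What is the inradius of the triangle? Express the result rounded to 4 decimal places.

By the law of cosines, s² = t² + r² − 2·t·r·cos S = 309.25, so s ≈ 17.586.
Area = ½·t·r·sin S ≈ 40.754.
Semiperimeter p = (18.88+17.586+4.69)/2 = 20.578.
Inradius = area/p = 40.754/20.578 ≈ 1.9805.

1.9805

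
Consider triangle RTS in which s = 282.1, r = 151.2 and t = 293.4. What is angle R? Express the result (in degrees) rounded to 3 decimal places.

∠R ≈ 30.383°

By the law of cosines, cos R = (t² + s² − r²) / (2·t·s) ≈ 0.86267, so ∠R ≈ 30.38°.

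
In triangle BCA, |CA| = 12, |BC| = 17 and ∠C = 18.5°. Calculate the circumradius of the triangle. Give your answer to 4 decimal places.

R ≈ 10.6972

By the law of cosines, |AB|² = |BC|² + |CA|² − 2·|BC|·|CA|·cos C = 46.084, so |AB| ≈ 6.7885.
Area = ½·|BC|·|CA|·sin C ≈ 32.365.
Circumradius = |AB|/(2 sin C) ≈ 10.697.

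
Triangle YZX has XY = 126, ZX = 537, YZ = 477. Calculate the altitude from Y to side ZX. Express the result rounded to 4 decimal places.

Semiperimeter s = (537 + 126 + 477)/2 = 570.
Heron's formula: area = √(570·33·444·93) ≈ 27869.
The altitude from Y has length 2·area/ZX ≈ 103.8.

h_Y ≈ 103.7966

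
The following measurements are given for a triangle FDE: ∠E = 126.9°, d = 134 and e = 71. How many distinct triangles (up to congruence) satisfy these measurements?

d·sin E = 134·sin(126.9°) ≈ 107.2.
Since ∠E is not acute, a triangle exists only if e > d; here e ≤ d, so there is no triangle.

0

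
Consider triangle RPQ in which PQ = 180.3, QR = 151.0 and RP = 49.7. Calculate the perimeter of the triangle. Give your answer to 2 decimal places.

381.00

Perimeter = 180.3 + 151 + 49.7 = 381.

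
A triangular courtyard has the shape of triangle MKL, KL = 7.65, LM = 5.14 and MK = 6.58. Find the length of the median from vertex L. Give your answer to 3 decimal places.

Median from L: ½√(2·KL² + 2·LM² − MK²) ≈ 5.6256.

5.626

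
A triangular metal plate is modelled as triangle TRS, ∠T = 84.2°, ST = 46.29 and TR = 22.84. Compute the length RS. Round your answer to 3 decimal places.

49.505

By the law of cosines, RS² = ST² + TR² − 2·ST·TR·cos T = 2450.7, so RS ≈ 49.505.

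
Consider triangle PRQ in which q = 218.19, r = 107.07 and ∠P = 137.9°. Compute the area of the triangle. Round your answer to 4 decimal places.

Area = ½·r·q·sin P ≈ 7831.1.

area ≈ 7831.1204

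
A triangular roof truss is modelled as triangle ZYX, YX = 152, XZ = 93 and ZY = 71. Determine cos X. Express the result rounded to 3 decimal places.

By the law of cosines, cos X = (YX² + XZ² − ZY²) / (2·YX·XZ) ≈ 0.94482, so ∠X ≈ 19.12°.

cos X ≈ 0.945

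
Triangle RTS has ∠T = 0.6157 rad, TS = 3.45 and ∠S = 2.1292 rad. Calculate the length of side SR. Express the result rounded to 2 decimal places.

5.16

The third angle is ∠R = π − ∠T − ∠S = 0.3967 rad.
Law of sines: SR = TS·sin T/sin R ≈ 5.1569.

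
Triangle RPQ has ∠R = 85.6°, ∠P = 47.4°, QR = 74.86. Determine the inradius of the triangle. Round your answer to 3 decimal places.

r ≈ 22.150

The third angle is ∠Q = 180° − ∠R − ∠P = 47.00°.
Law of sines: PQ = QR·sin R/sin P ≈ 101.4.
Law of sines: RP = QR·sin Q/sin P ≈ 74.378.
Area = ½·QR·PQ·sin Q ≈ 2775.7.
Semiperimeter s = (101.4+74.86+74.378)/2 = 125.32.
Inradius = area/s = 2775.7/125.32 ≈ 22.15.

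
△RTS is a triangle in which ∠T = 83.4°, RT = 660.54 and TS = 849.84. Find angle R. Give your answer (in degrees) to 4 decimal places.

By the law of cosines, SR² = RT² + TS² − 2·RT·TS·cos T = 1.0295e+06, so SR ≈ 1014.6.
Law of cosines again: cos R = (SR² + RT² − TS²)/(2·SR·RT) ≈ 0.55474, so ∠R ≈ 56.31°.

56.3073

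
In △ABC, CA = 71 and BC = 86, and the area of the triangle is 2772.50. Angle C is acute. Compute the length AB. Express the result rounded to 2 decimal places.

85.58

From area = ½·BC·CA·sin C, we get sin C = 2·area/(BC·CA) ≈ 0.90812.
Taking the acute solution, ∠C ≈ 65.25°.
Law of cosines then gives AB ≈ 85.579.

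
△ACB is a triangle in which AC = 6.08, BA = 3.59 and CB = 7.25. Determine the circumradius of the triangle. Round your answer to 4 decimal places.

3.6320

By the law of cosines, cos A = (BA² + AC² − CB²) / (2·BA·AC) ≈ -0.06203, so ∠A ≈ 93.56°.
Circumradius = CB/(2 sin A) ≈ 3.632.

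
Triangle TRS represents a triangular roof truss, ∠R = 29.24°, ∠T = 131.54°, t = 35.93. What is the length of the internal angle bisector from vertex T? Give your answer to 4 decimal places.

The third angle is ∠S = 180° − ∠T − ∠R = 19.22°.
Law of sines: r = t·sin R/sin T ≈ 23.448.
Law of sines: s = t·sin S/sin T ≈ 15.802.
The bisector from T has length 2·r·s·cos(∠T/2)/(r+s) ≈ 7.7486.

7.7486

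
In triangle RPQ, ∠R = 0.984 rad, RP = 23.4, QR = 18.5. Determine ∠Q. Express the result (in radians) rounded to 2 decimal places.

∠Q ≈ 1.29 rad

By the law of cosines, PQ² = QR² + RP² − 2·QR·RP·cos R = 410.42, so PQ ≈ 20.259.
Law of cosines again: cos Q = (PQ² + QR² − RP²)/(2·PQ·QR) ≈ 0.27363, so ∠Q ≈ 1.294 rad.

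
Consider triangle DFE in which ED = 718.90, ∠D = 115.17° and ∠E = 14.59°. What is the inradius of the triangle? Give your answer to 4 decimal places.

85.1110

The third angle is ∠F = 180° − ∠E − ∠D = 50.24°.
Law of sines: FE = ED·sin D/sin F ≈ 846.38.
Law of sines: DF = ED·sin E/sin F ≈ 235.57.
Area = ½·ED·FE·sin E ≈ 76636.
Semiperimeter s = (846.38+718.9+235.57)/2 = 900.43.
Inradius = area/s = 76636/900.43 ≈ 85.111.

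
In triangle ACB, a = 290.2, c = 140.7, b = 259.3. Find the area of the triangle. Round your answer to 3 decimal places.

Semiperimeter s = (290.2 + 140.7 + 259.3)/2 = 345.1.
Heron's formula: area = √(345.1·54.9·204.4·85.8) ≈ 18228.

18228.156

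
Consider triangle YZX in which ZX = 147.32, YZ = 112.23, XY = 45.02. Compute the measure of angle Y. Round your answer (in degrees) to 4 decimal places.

134.4840

By the law of cosines, cos Y = (XY² + YZ² − ZX²) / (2·XY·YZ) ≈ -0.70071, so ∠Y ≈ 134.48°.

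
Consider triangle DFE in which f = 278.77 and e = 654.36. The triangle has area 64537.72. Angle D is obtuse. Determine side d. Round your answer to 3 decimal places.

From area = ½·f·e·sin D, we get sin D = 2·area/(f·e) ≈ 0.70759.
Taking the obtuse solution, ∠D ≈ 134.96°.
Law of cosines then gives d ≈ 873.9.

873.899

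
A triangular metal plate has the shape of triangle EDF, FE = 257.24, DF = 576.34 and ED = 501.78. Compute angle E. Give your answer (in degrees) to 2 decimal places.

By the law of cosines, cos E = (FE² + ED² − DF²) / (2·FE·ED) ≈ -0.05505, so ∠E ≈ 93.16°.

93.16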